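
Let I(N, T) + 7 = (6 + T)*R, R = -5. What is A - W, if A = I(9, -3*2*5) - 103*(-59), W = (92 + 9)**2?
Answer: -4011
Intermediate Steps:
W = 10201 (W = 101**2 = 10201)
I(N, T) = -37 - 5*T (I(N, T) = -7 + (6 + T)*(-5) = -7 + (-30 - 5*T) = -37 - 5*T)
A = 6190 (A = (-37 - 5*(-3*2)*5) - 103*(-59) = (-37 - (-30)*5) + 6077 = (-37 - 5*(-30)) + 6077 = (-37 + 150) + 6077 = 113 + 6077 = 6190)
A - W = 6190 - 1*10201 = 6190 - 10201 = -4011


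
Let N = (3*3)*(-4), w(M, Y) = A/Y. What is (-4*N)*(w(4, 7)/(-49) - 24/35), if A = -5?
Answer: -165744/1715 ≈ -96.644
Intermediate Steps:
w(M, Y) = -5/Y
N = -36 (N = 9*(-4) = -36)
(-4*N)*(w(4, 7)/(-49) - 24/35) = (-4*(-36))*(-5/7/(-49) - 24/35) = 144*(-5*1/7*(-1/49) - 24*1/35) = 144*(-5/7*(-1/49) - 24/35) = 144*(5/343 - 24/35) = 144*(-1151/1715) = -165744/1715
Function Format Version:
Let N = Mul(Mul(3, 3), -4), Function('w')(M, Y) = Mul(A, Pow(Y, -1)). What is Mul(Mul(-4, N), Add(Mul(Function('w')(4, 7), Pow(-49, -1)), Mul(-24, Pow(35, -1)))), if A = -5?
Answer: Rational(-165744, 1715) ≈ -96.644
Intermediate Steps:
Function('w')(M, Y) = Mul(-5, Pow(Y, -1))
N = -36 (N = Mul(9, -4) = -36)
Mul(Mul(-4, N), Add(Mul(Function('w')(4, 7), Pow(-49, -1)), Mul(-24, Pow(35, -1)))) = Mul(Mul(-4, -36), Add(Mul(Mul(-5, Pow(7, -1)), Pow(-49, -1)), Mul(-24, Pow(35, -1)))) = Mul(144, Add(Mul(Mul(-5, Rational(1, 7)), Rational(-1, 49)), Mul(-24, Rational(1, 35)))) = Mul(144, Add(Mul(Rational(-5, 7), Rational(-1, 49)), Rational(-24, 35))) = Mul(144, Add(Rational(5, 343), Rational(-24, 35))) = Mul(144, Rational(-1151, 1715)) = Rational(-165744, 1715)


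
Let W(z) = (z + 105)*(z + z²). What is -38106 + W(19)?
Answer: 9014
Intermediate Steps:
W(z) = (105 + z)*(z + z²)
-38106 + W(19) = -38106 + 19*(105 + 19² + 106*19) = -38106 + 19*(105 + 361 + 2014) = -38106 + 19*2480 = -38106 + 47120 = 9014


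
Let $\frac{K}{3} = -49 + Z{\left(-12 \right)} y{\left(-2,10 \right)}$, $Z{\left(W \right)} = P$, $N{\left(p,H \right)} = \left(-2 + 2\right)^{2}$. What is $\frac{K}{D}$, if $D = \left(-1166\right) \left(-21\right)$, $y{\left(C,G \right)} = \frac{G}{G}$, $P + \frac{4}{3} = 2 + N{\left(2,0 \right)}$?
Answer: $- \frac{145}{24486} \approx -0.0059218$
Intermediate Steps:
$N{\left(p,H \right)} = 0$ ($N{\left(p,H \right)} = 0^{2} = 0$)
$P = \frac{2}{3}$ ($P = - \frac{4}{3} + \left(2 + 0\right) = - \frac{4}{3} + 2 = \frac{2}{3} \approx 0.66667$)
$y{\left(C,G \right)} = 1$
$Z{\left(W \right)} = \frac{2}{3}$
$K = -145$ ($K = 3 \left(-49 + \frac{2}{3} \cdot 1\right) = 3 \left(-49 + \frac{2}{3}\right) = 3 \left(- \frac{145}{3}\right) = -145$)
$D = 24486$
$\frac{K}{D} = - \frac{145}{24486}$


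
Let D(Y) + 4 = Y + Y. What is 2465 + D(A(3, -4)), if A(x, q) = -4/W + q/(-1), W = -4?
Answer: 2471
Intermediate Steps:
A(x, q) = 1 - q (A(x, q) = -4/(-4) + q/(-1) = -4*(-¼) + q*(-1) = 1 - q)
D(Y) = -4 + 2*Y (D(Y) = -4 + (Y + Y) = -4 + 2*Y)
2465 + D(A(3, -4)) = 2465 + (-4 + 2*(1 - 1*(-4))) = 2465 + (-4 + 2*(1 + 4)) = 2465 + (-4 + 2*5) = 2465 + (-4 + 10) = 2465 + 6 = 2471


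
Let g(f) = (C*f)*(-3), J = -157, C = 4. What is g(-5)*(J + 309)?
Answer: 9120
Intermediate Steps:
g(f) = -12*f (g(f) = (4*f)*(-3) = -12*f)
g(-5)*(J + 309) = (-12*(-5))*(-157 + 309) = 60*152 = 9120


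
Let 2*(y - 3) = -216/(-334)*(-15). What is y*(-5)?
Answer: 1545/167 ≈ 9.2515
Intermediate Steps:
y = -309/167 (y = 3 + (-216/(-334)*(-15))/2 = 3 + (-216*(-1/334)*(-15))/2 = 3 + ((108/167)*(-15))/2 = 3 + (½)*(-1620/167) = 3 - 810/167 = -309/167 ≈ -1.8503)
y*(-5) = -309/167*(-5) = 1545/167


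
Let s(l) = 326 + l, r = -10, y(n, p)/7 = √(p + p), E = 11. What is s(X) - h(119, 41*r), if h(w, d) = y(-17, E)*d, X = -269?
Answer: 57 + 2870*√22 ≈ 13519.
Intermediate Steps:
y(n, p) = 7*√2*√p (y(n, p) = 7*√(p + p) = 7*√(2*p) = 7*(√2*√p) = 7*√2*√p)
h(w, d) = 7*d*√22 (h(w, d) = (7*√2*√11)*d = (7*√22)*d = 7*d*√22)
s(X) - h(119, 41*r) = (326 - 269) - 7*41*(-10)*√22 = 57 - 7*(-410)*√22 = 57 - (-2870)*√22 = 57 + 2870*√22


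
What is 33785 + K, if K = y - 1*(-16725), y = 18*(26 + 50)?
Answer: 51878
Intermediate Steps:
y = 1368 (y = 18*76 = 1368)
K = 18093 (K = 1368 - 1*(-16725) = 1368 + 16725 = 18093)
33785 + K = 33785 + 18093 = 51878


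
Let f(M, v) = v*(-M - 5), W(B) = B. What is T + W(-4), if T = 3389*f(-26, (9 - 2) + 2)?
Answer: 640517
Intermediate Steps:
f(M, v) = v*(-5 - M)
T = 640521 (T = 3389*(-((9 - 2) + 2)*(5 - 26)) = 3389*(-1*(7 + 2)*(-21)) = 3389*(-1*9*(-21)) = 3389*189 = 640521)
T + W(-4) = 640521 - 4 = 640517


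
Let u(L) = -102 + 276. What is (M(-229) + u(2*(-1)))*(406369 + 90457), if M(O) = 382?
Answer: 276235256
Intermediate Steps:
u(L) = 174
(M(-229) + u(2*(-1)))*(406369 + 90457) = (382 + 174)*(406369 + 90457) = 556*496826 = 276235256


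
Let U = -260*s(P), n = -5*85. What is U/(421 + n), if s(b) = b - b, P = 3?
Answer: 0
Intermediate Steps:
s(b) = 0
n = -425
U = 0 (U = -260*0 = 0)
U/(421 + n) = 0/(421 - 425) = 0/(-4) = -¼*0 = 0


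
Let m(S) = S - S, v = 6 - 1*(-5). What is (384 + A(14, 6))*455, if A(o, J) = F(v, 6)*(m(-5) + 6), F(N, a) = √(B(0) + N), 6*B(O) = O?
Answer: 174720 + 2730*√11 ≈ 1.8377e+5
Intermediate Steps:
v = 11 (v = 6 + 5 = 11)
B(O) = O/6
F(N, a) = √N (F(N, a) = √((⅙)*0 + N) = √(0 + N) = √N)
m(S) = 0
A(o, J) = 6*√11 (A(o, J) = √11*(0 + 6) = √11*6 = 6*√11)
(384 + A(14, 6))*455 = (384 + 6*√11)*455 = 174720 + 2730*√11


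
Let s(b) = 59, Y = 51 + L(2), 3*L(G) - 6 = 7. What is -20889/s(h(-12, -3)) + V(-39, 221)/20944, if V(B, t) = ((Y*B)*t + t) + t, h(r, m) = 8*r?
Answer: -88925/236 ≈ -376.80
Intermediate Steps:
L(G) = 13/3 (L(G) = 2 + (⅓)*7 = 2 + 7/3 = 13/3)
Y = 166/3 (Y = 51 + 13/3 = 166/3 ≈ 55.333)
V(B, t) = 2*t + 166*B*t/3 (V(B, t) = ((166*B/3)*t + t) + t = (166*B*t/3 + t) + t = (t + 166*B*t/3) + t = 2*t + 166*B*t/3)
-20889/s(h(-12, -3)) + V(-39, 221)/20944 = -20889/59 + ((⅔)*221*(3 + 83*(-39)))/20944 = -20889*1/59 + ((⅔)*221*(3 - 3237))*(1/20944) = -20889/59 + ((⅔)*221*(-3234))*(1/20944) = -20889/59 - 476476*1/20944 = -20889/59 - 91/4 = -88925/236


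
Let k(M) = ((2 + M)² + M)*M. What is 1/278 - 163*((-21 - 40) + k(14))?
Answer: -168522765/278 ≈ -6.0620e+5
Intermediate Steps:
k(M) = M*(M + (2 + M)²) (k(M) = (M + (2 + M)²)*M = M*(M + (2 + M)²))
1/278 - 163*((-21 - 40) + k(14)) = 1/278 - 163*((-21 - 40) + 14*(14 + (2 + 14)²)) = 1/278 - 163*(-61 + 14*(14 + 16²)) = 1/278 - 163*(-61 + 14*(14 + 256)) = 1/278 - 163*(-61 + 14*270) = 1/278 - 163*(-61 + 3780) = 1/278 - 163*3719 = 1/278 - 606197 = -168522765/278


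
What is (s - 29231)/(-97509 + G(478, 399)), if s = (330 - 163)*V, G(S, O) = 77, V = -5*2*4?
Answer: 35911/97432 ≈ 0.36858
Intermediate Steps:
V = -40 (V = -10*4 = -40)
s = -6680 (s = (330 - 163)*(-40) = 167*(-40) = -6680)
(s - 29231)/(-97509 + G(478, 399)) = (-6680 - 29231)/(-97509 + 77) = -35911/(-97432) = -35911*(-1/97432) = 35911/97432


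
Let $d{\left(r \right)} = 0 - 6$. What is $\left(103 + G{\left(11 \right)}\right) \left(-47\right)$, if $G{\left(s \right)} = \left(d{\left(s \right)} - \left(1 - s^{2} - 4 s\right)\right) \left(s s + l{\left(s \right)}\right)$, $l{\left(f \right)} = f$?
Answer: $-985073$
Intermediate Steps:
$d{\left(r \right)} = -6$ ($d{\left(r \right)} = 0 - 6 = -6$)
$G{\left(s \right)} = \left(s + s^{2}\right) \left(-7 + s^{2} + 4 s\right)$ ($G{\left(s \right)} = \left(-6 - \left(1 - s^{2} - 4 s\right)\right) \left(s s + s\right) = \left(-6 + \left(-1 + s^{2} + 4 s\right)\right) \left(s^{2} + s\right) = \left(-7 + s^{2} + 4 s\right) \left(s + s^{2}\right) = \left(s + s^{2}\right) \left(-7 + s^{2} + 4 s\right)$)
$\left(103 + G{\left(11 \right)}\right) \left(-47\right) = \left(103 + 11 \left(-7 + 11^{3} - 33 + 5 \cdot 11^{2}\right)\right) \left(-47\right) = \left(103 + 11 \left(-7 + 1331 - 33 + 5 \cdot 121\right)\right) \left(-47\right) = \left(103 + 11 \left(-7 + 1331 - 33 + 605\right)\right) \left(-47\right) = \left(103 + 11 \cdot 1896\right) \left(-47\right) = \left(103 + 20856\right) \left(-47\right) = 20959 \left(-47\right) = -985073$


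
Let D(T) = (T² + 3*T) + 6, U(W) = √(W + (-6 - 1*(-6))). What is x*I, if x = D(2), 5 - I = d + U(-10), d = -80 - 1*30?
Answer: 1840 - 16*I*√10 ≈ 1840.0 - 50.596*I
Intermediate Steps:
U(W) = √W (U(W) = √(W + (-6 + 6)) = √(W + 0) = √W)
d = -110 (d = -80 - 30 = -110)
I = 115 - I*√10 (I = 5 - (-110 + √(-10)) = 5 - (-110 + I*√10) = 5 + (110 - I*√10) = 115 - I*√10 ≈ 115.0 - 3.1623*I)
D(T) = 6 + T² + 3*T
x = 16 (x = 6 + 2² + 3*2 = 6 + 4 + 6 = 16)
x*I = 16*(115 - I*√10) = 1840 - 16*I*√10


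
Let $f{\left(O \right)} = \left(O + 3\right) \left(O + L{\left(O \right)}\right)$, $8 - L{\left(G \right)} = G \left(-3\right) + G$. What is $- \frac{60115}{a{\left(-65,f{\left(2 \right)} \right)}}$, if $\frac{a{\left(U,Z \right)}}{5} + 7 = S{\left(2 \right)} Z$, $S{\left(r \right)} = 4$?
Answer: $- \frac{12023}{273} \approx -44.04$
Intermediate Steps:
$L{\left(G \right)} = 8 + 2 G$ ($L{\left(G \right)} = 8 - \left(G \left(-3\right) + G\right) = 8 - \left(- 3 G + G\right) = 8 - - 2 G = 8 + 2 G$)
$f{\left(O \right)} = \left(3 + O\right) \left(8 + 3 O\right)$ ($f{\left(O \right)} = \left(O + 3\right) \left(O + \left(8 + 2 O\right)\right) = \left(3 + O\right) \left(8 + 3 O\right)$)
$a{\left(U,Z \right)} = -35 + 20 Z$ ($a{\left(U,Z \right)} = -35 + 5 \cdot 4 Z = -35 + 20 Z$)
$- \frac{60115}{a{\left(-65,f{\left(2 \right)} \right)}} = - \frac{60115}{-35 + 20 \left(24 + 3 \cdot 2^{2} + 17 \cdot 2\right)} = - \frac{60115}{-35 + 20 \left(24 + 3 \cdot 4 + 34\right)} = - \frac{60115}{-35 + 20 \left(24 + 12 + 34\right)} = - \frac{60115}{-35 + 20 \cdot 70} = - \frac{60115}{-35 + 1400} = - \frac{60115}{1365} = \left(-60115\right) \frac{1}{1365} = - \frac{12023}{273}$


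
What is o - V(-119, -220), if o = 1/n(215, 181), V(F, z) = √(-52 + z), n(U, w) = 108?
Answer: 1/108 - 4*I*√17 ≈ 0.0092593 - 16.492*I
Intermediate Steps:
o = 1/108 ≈ 0.0092593
o - V(-119, -220) = 1/108 - √(-52 - 220) = 1/108 - √(-272) = 1/108 - 4*I*√17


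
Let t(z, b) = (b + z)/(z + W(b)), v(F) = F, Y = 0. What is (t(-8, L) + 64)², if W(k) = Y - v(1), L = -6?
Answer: 348100/81 ≈ 4297.5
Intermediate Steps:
W(k) = -1 (W(k) = 0 - 1*1 = 0 - 1 = -1)
t(z, b) = (b + z)/(-1 + z) (t(z, b) = (b + z)/(z - 1) = (b + z)/(-1 + z))
(t(-8, L) + 64)² = ((-6 - 8)/(-1 - 8) + 64)² = (-14/(-9) + 64)² = (-⅑*(-14) + 64)² = (14/9 + 64)² = (590/9)² = 348100/81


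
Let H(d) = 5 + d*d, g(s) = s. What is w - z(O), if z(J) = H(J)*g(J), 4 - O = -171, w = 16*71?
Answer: -5359114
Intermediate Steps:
w = 1136
H(d) = 5 + d**2
O = 175 (O = 4 - 1*(-171) = 4 + 171 = 175)
z(J) = J*(5 + J**2) (z(J) = (5 + J**2)*J = J*(5 + J**2))
w - z(O) = 1136 - 175*(5 + 175**2) = 1136 - 175*(5 + 30625) = 1136 - 175*30630 = 1136 - 1*5360250 = 1136 - 5360250 = -5359114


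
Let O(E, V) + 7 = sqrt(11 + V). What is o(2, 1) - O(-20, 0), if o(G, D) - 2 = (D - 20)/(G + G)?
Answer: 17/4 - sqrt(11) ≈ 0.93338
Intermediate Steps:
o(G, D) = 2 + (-20 + D)/(2*G) (o(G, D) = 2 + (D - 20)/(G + G) = 2 + (-20 + D)/((2*G)) = 2 + (-20 + D)*(1/(2*G)) = 2 + (-20 + D)/(2*G))
O(E, V) = -7 + sqrt(11 + V)
o(2, 1) - O(-20, 0) = (1/2)*(-20 + 1 + 4*2)/2 - (-7 + sqrt(11 + 0)) = (1/2)*(1/2)*(-20 + 1 + 8) - (-7 + sqrt(11)) = (1/2)*(1/2)*(-11) + (7 - sqrt(11)) = -11/4 + (7 - sqrt(11)) = 17/4 - sqrt(11)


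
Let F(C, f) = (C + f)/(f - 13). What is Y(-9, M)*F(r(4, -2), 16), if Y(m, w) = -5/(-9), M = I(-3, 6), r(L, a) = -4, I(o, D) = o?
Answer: 20/9 ≈ 2.2222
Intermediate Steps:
M = -3
F(C, f) = (C + f)/(-13 + f)
Y(m, w) = 5/9 (Y(m, w) = -5*(-1/9) = 5/9)
Y(-9, M)*F(r(4, -2), 16) = 5*((-4 + 16)/(-13 + 16))/9 = 5*(12/3)/9 = 5*((1/3)*12)/9 = (5/9)*4 = 20/9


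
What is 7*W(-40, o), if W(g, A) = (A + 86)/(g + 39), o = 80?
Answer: -1162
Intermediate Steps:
W(g, A) = (86 + A)/(39 + g)
7*W(-40, o) = 7*((86 + 80)/(39 - 40)) = 7*(166/(-1)) = 7*(-1*166) = 7*(-166) = -1162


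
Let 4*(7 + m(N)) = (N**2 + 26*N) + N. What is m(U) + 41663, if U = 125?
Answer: 46406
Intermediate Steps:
m(N) = -7 + N**2/4 + 27*N/4 (m(N) = -7 + ((N**2 + 26*N) + N)/4 = -7 + (N**2 + 27*N)/4 = -7 + (N**2/4 + 27*N/4) = -7 + N**2/4 + 27*N/4)
m(U) + 41663 = (-7 + (1/4)*125**2 + (27/4)*125) + 41663 = (-7 + (1/4)*15625 + 3375/4) + 41663 = (-7 + 15625/4 + 3375/4) + 41663 = 4743 + 41663 = 46406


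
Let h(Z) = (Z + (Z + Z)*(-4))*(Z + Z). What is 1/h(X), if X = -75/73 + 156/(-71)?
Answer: -26863489/3910541166 ≈ -0.0068695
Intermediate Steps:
X = -16713/5183 (X = -75*1/73 + 156*(-1/71) = -75/73 - 156/71 = -16713/5183 ≈ -3.2246)
h(Z) = -14*Z² (h(Z) = (Z + (2*Z)*(-4))*(2*Z) = (Z - 8*Z)*(2*Z) = (-7*Z)*(2*Z) = -14*Z²)
1/h(X) = 1/(-14*(-16713/5183)²) = 1/(-14*279324369/26863489) = 1/(-3910541166/26863489) = -26863489/3910541166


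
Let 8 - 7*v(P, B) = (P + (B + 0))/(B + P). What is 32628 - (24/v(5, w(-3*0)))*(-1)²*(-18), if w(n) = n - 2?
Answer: 33060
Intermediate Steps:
w(n) = -2 + n
v(P, B) = 1 (v(P, B) = 8/7 - (P + (B + 0))/(7*(B + P)) = 8/7 - (P + B)/(7*(B + P)) = 8/7 - (B + P)/(7*(B + P)) = 8/7 - ⅐*1 = 8/7 - ⅐ = 1)
32628 - (24/v(5, w(-3*0)))*(-1)²*(-18) = 32628 - (24/1)*(-1)²*(-18) = 32628 - (24*1)*1*(-18) = 32628 - 24*1*(-18) = 32628 - 24*(-18) = 32628 - 1*(-432) = 32628 + 432 = 33060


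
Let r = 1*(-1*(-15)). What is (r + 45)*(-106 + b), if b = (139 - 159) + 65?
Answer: -3660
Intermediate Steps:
r = 15 (r = 1*15 = 15)
b = 45 (b = -20 + 65 = 45)
(r + 45)*(-106 + b) = (15 + 45)*(-106 + 45) = 60*(-61) = -3660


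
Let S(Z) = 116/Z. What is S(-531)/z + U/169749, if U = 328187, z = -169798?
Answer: 1643903232605/850279700709 ≈ 1.9334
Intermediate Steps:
S(-531)/z + U/169749 = (116/(-531))/(-169798) + 328187/169749 = (116*(-1/531))*(-1/169798) + 328187*(1/169749) = -116/531*(-1/169798) + 328187/169749 = 58/45081369 + 328187/169749 = 1643903232605/850279700709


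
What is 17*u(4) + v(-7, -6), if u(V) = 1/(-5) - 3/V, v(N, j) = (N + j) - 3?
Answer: -643/20 ≈ -32.150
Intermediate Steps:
v(N, j) = -3 + N + j
u(V) = -⅕ - 3/V (u(V) = 1*(-⅕) - 3/V = -⅕ - 3/V)
17*u(4) + v(-7, -6) = 17*((⅕)*(-15 - 1*4)/4) + (-3 - 7 - 6) = 17*((⅕)*(¼)*(-15 - 4)) - 16 = 17*((⅕)*(¼)*(-19)) - 16 = 17*(-19/20) - 16 = -323/20 - 16 = -643/20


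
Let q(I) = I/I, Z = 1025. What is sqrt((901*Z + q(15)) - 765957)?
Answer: sqrt(157569) ≈ 396.95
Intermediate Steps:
q(I) = 1
sqrt((901*Z + q(15)) - 765957) = sqrt((901*1025 + 1) - 765957) = sqrt((923525 + 1) - 765957) = sqrt(923526 - 765957) = sqrt(157569)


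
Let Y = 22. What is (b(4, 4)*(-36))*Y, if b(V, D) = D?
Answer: -3168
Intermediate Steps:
(b(4, 4)*(-36))*Y = (4*(-36))*22 = -144*22 = -3168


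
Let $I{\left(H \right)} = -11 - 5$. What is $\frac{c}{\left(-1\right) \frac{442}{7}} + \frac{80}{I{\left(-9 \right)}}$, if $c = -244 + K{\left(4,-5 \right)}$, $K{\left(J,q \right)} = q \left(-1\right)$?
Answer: $- \frac{537}{442} \approx -1.2149$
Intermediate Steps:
$I{\left(H \right)} = -16$
$K{\left(J,q \right)} = - q$
$c = -239$ ($c = -244 - -5 = -244 + 5 = -239$)
$\frac{c}{\left(-1\right) \frac{442}{7}} + \frac{80}{I{\left(-9 \right)}} = - \frac{239}{\left(-1\right) \frac{442}{7}} + \frac{80}{-16} = - \frac{239}{\left(-1\right) 442 \cdot \frac{1}{7}} + 80 \left(- \frac{1}{16}\right) = - \frac{239}{\left(-1\right) \frac{442}{7}} - 5 = - \frac{239}{- \frac{442}{7}} - 5 = \left(-239\right) \left(- \frac{7}{442}\right) - 5 = \frac{1673}{442} - 5 = - \frac{537}{442}$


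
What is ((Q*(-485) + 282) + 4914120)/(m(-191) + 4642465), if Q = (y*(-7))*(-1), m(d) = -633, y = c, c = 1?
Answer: 4911007/4641832 ≈ 1.0580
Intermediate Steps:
y = 1
Q = 7 (Q = (1*(-7))*(-1) = -7*(-1) = 7)
((Q*(-485) + 282) + 4914120)/(m(-191) + 4642465) = ((7*(-485) + 282) + 4914120)/(-633 + 4642465) = ((-3395 + 282) + 4914120)/4641832 = (-3113 + 4914120)*(1/4641832) = 4911007*(1/4641832) = 4911007/4641832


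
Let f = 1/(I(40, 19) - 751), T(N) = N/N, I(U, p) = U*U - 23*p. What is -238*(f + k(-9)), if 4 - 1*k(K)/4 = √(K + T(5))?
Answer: -784567/206 + 1904*I*√2 ≈ -3808.6 + 2692.7*I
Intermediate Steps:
I(U, p) = U² - 23*p
T(N) = 1
k(K) = 16 - 4*√(1 + K) (k(K) = 16 - 4*√(K + 1) = 16 - 4*√(1 + K))
f = 1/412 (f = 1/((40² - 23*19) - 751) = 1/((1600 - 437) - 751) = 1/(1163 - 751) = 1/412 ≈ 0.0024272)
-238*(f + k(-9)) = -238*(1/412 + (16 - 4*√(1 - 9))) = -238*(1/412 + (16 - 8*I*√2)) = -238*(6593/412 - 8*I*√2) = -784567/206 + 1904*I*√2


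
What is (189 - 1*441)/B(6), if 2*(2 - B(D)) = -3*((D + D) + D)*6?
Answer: -63/41 ≈ -1.5366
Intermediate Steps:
B(D) = 2 + 27*D (B(D) = 2 - (-3*((D + D) + D))*6/2 = 2 - (-3*(2*D + D))*6/2 = 2 - (-9*D)*6/2 = 2 - (-27)*D = 2 + 27*D)
(189 - 1*441)/B(6) = (189 - 1*441)/(2 + 27*6) = (189 - 441)/(2 + 162) = -252/164 = -252*1/164 = -63/41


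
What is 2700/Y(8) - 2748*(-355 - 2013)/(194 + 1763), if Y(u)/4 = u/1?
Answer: 53379087/15656 ≈ 3409.5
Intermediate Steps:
Y(u) = 4*u (Y(u) = 4*(u/1) = 4*(u*1) = 4*u)
2700/Y(8) - 2748*(-355 - 2013)/(194 + 1763) = 2700/((4*8)) - 2748*(-355 - 2013)/(194 + 1763) = 2700/32 - 2748/(1957/(-2368)) = 2700*(1/32) - 2748/(1957*(-1/2368)) = 675/8 - 2748/(-1957/2368) = 675/8 - 2748*(-2368/1957) = 675/8 + 6507264/1957 = 53379087/15656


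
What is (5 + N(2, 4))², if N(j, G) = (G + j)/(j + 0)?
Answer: 64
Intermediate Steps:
N(j, G) = (G + j)/j
(5 + N(2, 4))² = (5 + (4 + 2)/2)² = (5 + (½)*6)² = (5 + 3)² = 8² = 64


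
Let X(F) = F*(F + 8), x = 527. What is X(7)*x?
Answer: 55335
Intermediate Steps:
X(F) = F*(8 + F)
X(7)*x = (7*(8 + 7))*527 = (7*15)*527 = 105*527 = 55335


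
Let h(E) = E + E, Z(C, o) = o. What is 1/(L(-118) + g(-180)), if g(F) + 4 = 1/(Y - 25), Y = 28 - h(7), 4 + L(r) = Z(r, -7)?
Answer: -11/166 ≈ -0.066265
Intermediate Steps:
L(r) = -11 (L(r) = -4 - 7 = -11)
h(E) = 2*E
Y = 14 (Y = 28 - 2*7 = 28 - 1*14 = 28 - 14 = 14)
g(F) = -45/11 (g(F) = -4 + 1/(14 - 25) = -4 + 1/(-11) = -4 - 1/11 = -45/11)
1/(L(-118) + g(-180)) = 1/(-11 - 45/11) = 1/(-166/11) = -11/166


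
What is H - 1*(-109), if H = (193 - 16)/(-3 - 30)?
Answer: 1140/11 ≈ 103.64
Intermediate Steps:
H = -59/11 (H = 177/(-33) = 177*(-1/33) = -59/11 ≈ -5.3636)
H - 1*(-109) = -59/11 - 1*(-109) = -59/11 + 109 = 1140/11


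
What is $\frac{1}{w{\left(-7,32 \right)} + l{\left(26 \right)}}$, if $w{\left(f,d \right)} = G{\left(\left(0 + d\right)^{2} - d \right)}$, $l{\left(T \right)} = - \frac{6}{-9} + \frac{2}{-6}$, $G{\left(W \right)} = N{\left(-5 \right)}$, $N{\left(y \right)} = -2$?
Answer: $- \frac{3}{5} \approx -0.6$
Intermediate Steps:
$G{\left(W \right)} = -2$
$l{\left(T \right)} = \frac{1}{3}$ ($l{\left(T \right)} = \left(-6\right) \left(- \frac{1}{9}\right) + 2 \left(- \frac{1}{6}\right) = \frac{2}{3} - \frac{1}{3} = \frac{1}{3}$)
$w{\left(f,d \right)} = -2$
$\frac{1}{w{\left(-7,32 \right)} + l{\left(26 \right)}} = \frac{1}{-2 + \frac{1}{3}} = \frac{1}{- \frac{5}{3}} = - \frac{3}{5}$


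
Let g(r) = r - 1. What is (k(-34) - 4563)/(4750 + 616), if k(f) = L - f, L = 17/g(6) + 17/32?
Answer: -724011/858560 ≈ -0.84329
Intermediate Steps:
g(r) = -1 + r
L = 629/160 (L = 17/(-1 + 6) + 17/32 = 17/5 + 17*(1/32) = 17*(⅕) + 17/32 = 17/5 + 17/32 = 629/160 ≈ 3.9313)
k(f) = 629/160 - f
(k(-34) - 4563)/(4750 + 616) = ((629/160 - 1*(-34)) - 4563)/(4750 + 616) = ((629/160 + 34) - 4563)/5366 = (6069/160 - 4563)*(1/5366) = -724011/160*1/5366 = -724011/858560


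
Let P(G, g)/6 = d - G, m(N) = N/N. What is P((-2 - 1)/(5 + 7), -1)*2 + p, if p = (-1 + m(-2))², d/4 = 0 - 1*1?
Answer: -45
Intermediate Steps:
m(N) = 1
d = -4 (d = 4*(0 - 1*1) = 4*(0 - 1) = 4*(-1) = -4)
P(G, g) = -24 - 6*G (P(G, g) = 6*(-4 - G) = -24 - 6*G)
p = 0 (p = (-1 + 1)² = 0² = 0)
P((-2 - 1)/(5 + 7), -1)*2 + p = (-24 - 6*(-2 - 1)/(5 + 7))*2 + 0 = (-24 - (-18)/12)*2 + 0 = (-24 - 6*(-¼))*2 + 0 = (-24 + 3/2)*2 + 0 = -45/2*2 + 0 = -45 + 0 = -45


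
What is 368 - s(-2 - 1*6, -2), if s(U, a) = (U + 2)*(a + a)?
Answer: 344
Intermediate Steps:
s(U, a) = 2*a*(2 + U) (s(U, a) = (2 + U)*(2*a) = 2*a*(2 + U))
368 - s(-2 - 1*6, -2) = 368 - 2*(-2)*(2 + (-2 - 1*6)) = 368 - 2*(-2)*(2 + (-2 - 6)) = 368 - 2*(-2)*(2 - 8) = 368 - 2*(-2)*(-6) = 368 - 1*24 = 368 - 24 = 344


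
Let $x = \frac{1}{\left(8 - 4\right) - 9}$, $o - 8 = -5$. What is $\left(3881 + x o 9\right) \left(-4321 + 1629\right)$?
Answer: $- \frac{52165576}{5} \approx -1.0433 \cdot 10^{7}$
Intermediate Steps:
$o = 3$ ($o = 8 - 5 = 3$)
$x = - \frac{1}{5}$ ($x = \frac{1}{\left(8 - 4\right) - 9} = \frac{1}{4 - 9} = \frac{1}{-5} = - \frac{1}{5} \approx -0.2$)
$\left(3881 + x o 9\right) \left(-4321 + 1629\right) = \left(3881 + \left(- \frac{1}{5}\right) 3 \cdot 9\right) \left(-4321 + 1629\right) = \left(3881 - \frac{27}{5}\right) \left(-2692\right) = \frac{19378}{5} \left(-2692\right) = - \frac{52165576}{5}$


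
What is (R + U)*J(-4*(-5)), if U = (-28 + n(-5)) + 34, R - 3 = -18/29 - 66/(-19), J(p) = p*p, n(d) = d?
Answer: 1510400/551 ≈ 2741.2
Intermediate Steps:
J(p) = p²
R = 3225/551 (R = 3 + (-18/29 - 66/(-19)) = 3 + (-18*1/29 - 66*(-1/19)) = 3 + (-18/29 + 66/19) = 3 + 1572/551 = 3225/551 ≈ 5.8530)
U = 1 (U = (-28 - 5) + 34 = -33 + 34 = 1)
(R + U)*J(-4*(-5)) = (3225/551 + 1)*(-4*(-5))² = (3776/551)*20² = (3776/551)*400 = 1510400/551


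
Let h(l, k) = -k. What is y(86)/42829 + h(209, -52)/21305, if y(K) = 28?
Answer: 2823648/912471845 ≈ 0.0030945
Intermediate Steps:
y(86)/42829 + h(209, -52)/21305 = 28/42829 - 1*(-52)/21305 = 28*(1/42829) + 52*(1/21305) = 28/42829 + 52/21305 = 2823648/912471845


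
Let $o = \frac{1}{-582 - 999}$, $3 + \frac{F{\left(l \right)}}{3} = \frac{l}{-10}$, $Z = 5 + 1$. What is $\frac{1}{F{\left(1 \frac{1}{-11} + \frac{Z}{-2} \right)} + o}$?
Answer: $- \frac{86955}{702019} \approx -0.12386$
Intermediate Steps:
$Z = 6$
$F{\left(l \right)} = -9 - \frac{3 l}{10}$ ($F{\left(l \right)} = -9 + 3 \frac{l}{-10} = -9 + 3 l \left(- \frac{1}{10}\right) = -9 + 3 \left(- \frac{l}{10}\right) = -9 - \frac{3 l}{10}$)
$o = - \frac{1}{1581}$ ($o = \frac{1}{-1581} = - \frac{1}{1581} \approx -0.00063251$)
$\frac{1}{F{\left(1 \frac{1}{-11} + \frac{Z}{-2} \right)} + o} = \frac{1}{\left(-9 - \frac{3 \left(1 \frac{1}{-11} + \frac{6}{-2}\right)}{10}\right) - \frac{1}{1581}} = \frac{1}{\left(-9 - \frac{3 \left(1 \left(- \frac{1}{11}\right) + 6 \left(- \frac{1}{2}\right)\right)}{10}\right) - \frac{1}{1581}} = \frac{1}{\left(-9 - \frac{3 \left(- \frac{1}{11} - 3\right)}{10}\right) - \frac{1}{1581}} = \frac{1}{\left(-9 - - \frac{51}{55}\right) - \frac{1}{1581}} = \frac{1}{\left(-9 + \frac{51}{55}\right) - \frac{1}{1581}} = \frac{1}{- \frac{444}{55} - \frac{1}{1581}} = \frac{1}{- \frac{702019}{86955}} = - \frac{86955}{702019}$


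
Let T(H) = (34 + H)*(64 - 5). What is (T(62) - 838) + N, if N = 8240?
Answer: 13066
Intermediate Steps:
T(H) = 2006 + 59*H (T(H) = (34 + H)*59 = 2006 + 59*H)
(T(62) - 838) + N = ((2006 + 59*62) - 838) + 8240 = ((2006 + 3658) - 838) + 8240 = (5664 - 838) + 8240 = 4826 + 8240 = 13066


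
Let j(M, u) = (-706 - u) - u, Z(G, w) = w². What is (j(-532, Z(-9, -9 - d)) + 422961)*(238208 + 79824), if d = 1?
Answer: 134226995760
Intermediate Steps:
j(M, u) = -706 - 2*u
(j(-532, Z(-9, -9 - d)) + 422961)*(238208 + 79824) = ((-706 - 2*(-9 - 1*1)²) + 422961)*(238208 + 79824) = ((-706 - 2*(-9 - 1)²) + 422961)*318032 = ((-706 - 2*(-10)²) + 422961)*318032 = ((-706 - 2*100) + 422961)*318032 = ((-706 - 200) + 422961)*318032 = (-906 + 422961)*318032 = 422055*318032 = 134226995760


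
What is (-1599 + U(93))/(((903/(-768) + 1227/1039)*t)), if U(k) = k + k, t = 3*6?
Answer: -20879744/1373 ≈ -15207.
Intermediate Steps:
t = 18
U(k) = 2*k
(-1599 + U(93))/(((903/(-768) + 1227/1039)*t)) = (-1599 + 2*93)/(((903/(-768) + 1227/1039)*18)) = (-1599 + 186)/(((903*(-1/768) + 1227*(1/1039))*18)) = -1413*1/(18*(-301/256 + 1227/1039)) = -1413/((1373/265984)*18) = -1413/12357/132992 = -1413*132992/12357 = -20879744/1373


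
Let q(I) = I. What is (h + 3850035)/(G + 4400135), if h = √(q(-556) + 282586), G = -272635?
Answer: 770007/825500 + √282030/4127500 ≈ 0.93291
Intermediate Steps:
h = √282030 (h = √(-556 + 282586) = √282030 ≈ 531.06)
(h + 3850035)/(G + 4400135) = (√282030 + 3850035)/(-272635 + 4400135) = (3850035 + √282030)/4127500 = (3850035 + √282030)*(1/4127500) = 770007/825500 + √282030/4127500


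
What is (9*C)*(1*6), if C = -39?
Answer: -2106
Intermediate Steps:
(9*C)*(1*6) = (9*(-39))*(1*6) = -351*6 = -2106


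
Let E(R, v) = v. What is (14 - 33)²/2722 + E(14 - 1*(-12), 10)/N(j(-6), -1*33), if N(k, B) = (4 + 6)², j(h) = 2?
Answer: 1583/6805 ≈ 0.23262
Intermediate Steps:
N(k, B) = 100 (N(k, B) = 10² = 100)
(14 - 33)²/2722 + E(14 - 1*(-12), 10)/N(j(-6), -1*33) = (14 - 33)²/2722 + 10/100 = (-19)²*(1/2722) + 10*(1/100) = 361*(1/2722) + ⅒ = 361/2722 + ⅒ = 1583/6805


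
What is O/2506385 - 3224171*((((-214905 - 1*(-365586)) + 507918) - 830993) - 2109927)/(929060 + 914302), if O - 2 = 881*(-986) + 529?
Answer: 3688693193880083833/924034973274 ≈ 3.9919e+6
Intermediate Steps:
O = -868135 (O = 2 + (881*(-986) + 529) = 2 + (-868666 + 529) = 2 - 868137 = -868135)
O/2506385 - 3224171*((((-214905 - 1*(-365586)) + 507918) - 830993) - 2109927)/(929060 + 914302) = -868135/2506385 - 3224171*((((-214905 - 1*(-365586)) + 507918) - 830993) - 2109927)/(929060 + 914302) = -868135*1/2506385 - (-4741014488660/921681 + 3224171*((-214905 + 365586) + 507918)/1843362) = -173627/501277 - (-4741014488660/921681 + 3224171*(150681 + 507918)/1843362) = -173627/501277 - 3224171/(1843362/((658599 - 830993) - 2109927)) = -173627/501277 - 3224171/(1843362/(-172394 - 2109927)) = -173627/501277 - 3224171/(1843362/(-2282321)) = -173627/501277 - 3224171/(1843362*(-1/2282321)) = -173627/501277 - 3224171/(-1843362/2282321) = -173627/501277 - 3224171*(-2282321/1843362) = -173627/501277 + 7358593180891/1843362 = 3688693193880083833/924034973274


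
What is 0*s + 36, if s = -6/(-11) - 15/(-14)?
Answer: 36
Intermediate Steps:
s = 249/154 (s = -6*(-1/11) - 15*(-1/14) = 6/11 + 15/14 = 249/154 ≈ 1.6169)
0*s + 36 = 0*(249/154) + 36 = 0 + 36 = 36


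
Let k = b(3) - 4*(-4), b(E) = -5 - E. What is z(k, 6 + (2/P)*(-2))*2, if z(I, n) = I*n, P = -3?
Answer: 352/3 ≈ 117.33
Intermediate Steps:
k = 8 (k = (-5 - 1*3) - 4*(-4) = (-5 - 3) + 16 = -8 + 16 = 8)
z(k, 6 + (2/P)*(-2))*2 = (8*(6 + (2/(-3))*(-2)))*2 = (8*(6 + (2*(-1/3))*(-2)))*2 = (8*(6 - 2/3*(-2)))*2 = (8*(6 + 4/3))*2 = (8*(22/3))*2 = (176/3)*2 = 352/3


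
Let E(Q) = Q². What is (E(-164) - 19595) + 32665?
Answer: 39966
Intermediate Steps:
(E(-164) - 19595) + 32665 = ((-164)² - 19595) + 32665 = (26896 - 19595) + 32665 = 7301 + 32665 = 39966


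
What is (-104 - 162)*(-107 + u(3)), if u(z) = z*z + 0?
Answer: 26068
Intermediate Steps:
u(z) = z**2 (u(z) = z**2 + 0 = z**2)
(-104 - 162)*(-107 + u(3)) = (-104 - 162)*(-107 + 3**2) = -266*(-107 + 9) = -266*(-98) = 26068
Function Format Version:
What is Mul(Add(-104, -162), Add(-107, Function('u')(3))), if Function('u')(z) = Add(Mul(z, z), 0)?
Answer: 26068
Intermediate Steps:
Function('u')(z) = Pow(z, 2) (Function('u')(z) = Add(Pow(z, 2), 0) = Pow(z, 2))
Mul(Add(-104, -162), Add(-107, Function('u')(3))) = Mul(Add(-104, -162), Add(-107, Pow(3, 2))) = Mul(-266, Add(-107, 9)) = Mul(-266, -98) = 26068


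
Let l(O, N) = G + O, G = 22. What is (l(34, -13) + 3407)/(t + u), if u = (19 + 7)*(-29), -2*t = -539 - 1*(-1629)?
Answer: -3463/1299 ≈ -2.6659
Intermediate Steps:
t = -545 (t = -(-539 - 1*(-1629))/2 = -(-539 + 1629)/2 = -½*1090 = -545)
u = -754 (u = 26*(-29) = -754)
l(O, N) = 22 + O
(l(34, -13) + 3407)/(t + u) = ((22 + 34) + 3407)/(-545 - 754) = (56 + 3407)/(-1299) = 3463*(-1/1299) = -3463/1299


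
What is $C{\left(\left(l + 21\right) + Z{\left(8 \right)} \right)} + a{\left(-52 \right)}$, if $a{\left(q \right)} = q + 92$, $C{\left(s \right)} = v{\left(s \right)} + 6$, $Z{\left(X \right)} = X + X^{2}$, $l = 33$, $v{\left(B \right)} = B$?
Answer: $172$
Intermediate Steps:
$C{\left(s \right)} = 6 + s$ ($C{\left(s \right)} = s + 6 = 6 + s$)
$a{\left(q \right)} = 92 + q$
$C{\left(\left(l + 21\right) + Z{\left(8 \right)} \right)} + a{\left(-52 \right)} = \left(6 + \left(\left(33 + 21\right) + 8 \left(1 + 8\right)\right)\right) + \left(92 - 52\right) = \left(6 + \left(54 + 8 \cdot 9\right)\right) + 40 = \left(6 + \left(54 + 72\right)\right) + 40 = \left(6 + 126\right) + 40 = 132 + 40 = 172$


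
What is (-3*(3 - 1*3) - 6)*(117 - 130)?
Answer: 78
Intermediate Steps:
(-3*(3 - 1*3) - 6)*(117 - 130) = (-3*(3 - 3) - 6)*(-13) = (-3*0 - 6)*(-13) = (0 - 6)*(-13) = -6*(-13) = 78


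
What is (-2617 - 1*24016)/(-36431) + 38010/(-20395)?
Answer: -168312455/148602049 ≈ -1.1326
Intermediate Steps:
(-2617 - 1*24016)/(-36431) + 38010/(-20395) = (-2617 - 24016)*(-1/36431) + 38010*(-1/20395) = -26633*(-1/36431) - 7602/4079 = 26633/36431 - 7602/4079 = -168312455/148602049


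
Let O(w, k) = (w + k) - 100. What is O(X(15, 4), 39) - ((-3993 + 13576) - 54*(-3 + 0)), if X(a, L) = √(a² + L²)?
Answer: -9806 + √241 ≈ -9790.5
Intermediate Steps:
X(a, L) = √(L² + a²)
O(w, k) = -100 + k + w (O(w, k) = (k + w) - 100 = -100 + k + w)
O(X(15, 4), 39) - ((-3993 + 13576) - 54*(-3 + 0)) = (-100 + 39 + √(4² + 15²)) - ((-3993 + 13576) - 54*(-3 + 0)) = (-100 + 39 + √(16 + 225)) - (9583 - 54*(-3)) = (-100 + 39 + √241) - (9583 + 162) = (-61 + √241) - 1*9745 = (-61 + √241) - 9745 = -9806 + √241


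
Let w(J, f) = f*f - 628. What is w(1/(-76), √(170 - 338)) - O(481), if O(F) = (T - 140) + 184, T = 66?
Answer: -906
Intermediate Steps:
w(J, f) = -628 + f² (w(J, f) = f² - 628 = -628 + f²)
O(F) = 110 (O(F) = (66 - 140) + 184 = -74 + 184 = 110)
w(1/(-76), √(170 - 338)) - O(481) = (-628 + (√(170 - 338))²) - 1*110 = (-628 + (√(-168))²) - 110 = (-628 + (2*I*√42)²) - 110 = (-628 - 168) - 110 = -796 - 110 = -906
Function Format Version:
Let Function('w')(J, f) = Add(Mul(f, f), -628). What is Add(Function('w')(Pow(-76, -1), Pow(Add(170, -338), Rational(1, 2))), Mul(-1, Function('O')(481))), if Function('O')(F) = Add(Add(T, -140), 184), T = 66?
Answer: -906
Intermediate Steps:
Function('w')(J, f) = Add(-628, Pow(f, 2)) (Function('w')(J, f) = Add(Pow(f, 2), -628) = Add(-628, Pow(f, 2)))
Function('O')(F) = 110 (Function('O')(F) = Add(Add(66, -140), 184) = Add(-74, 184) = 110)
Add(Function('w')(Pow(-76, -1), Pow(Add(170, -338), Rational(1, 2))), Mul(-1, Function('O')(481))) = Add(Add(-628, Pow(Pow(Add(170, -338), Rational(1, 2)), 2)), Mul(-1, 110)) = Add(Add(-628, Pow(Pow(-168, Rational(1, 2)), 2)), -110) = Add(Add(-628, Pow(Mul(2, I, Pow(42, Rational(1, 2))), 2)), -110) = Add(Add(-628, -168), -110) = Add(-796, -110) = -906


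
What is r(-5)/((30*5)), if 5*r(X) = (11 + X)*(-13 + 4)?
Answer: -9/125 ≈ -0.072000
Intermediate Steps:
r(X) = -99/5 - 9*X/5 (r(X) = ((11 + X)*(-13 + 4))/5 = ((11 + X)*(-9))/5 = (-99 - 9*X)/5 = -99/5 - 9*X/5)
r(-5)/((30*5)) = (-99/5 - 9/5*(-5))/((30*5)) = (-99/5 + 9)/150 = -54/5*1/150 = -9/125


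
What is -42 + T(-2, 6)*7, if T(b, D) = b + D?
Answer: -14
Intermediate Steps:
T(b, D) = D + b
-42 + T(-2, 6)*7 = -42 + (6 - 2)*7 = -42 + 4*7 = -42 + 28 = -14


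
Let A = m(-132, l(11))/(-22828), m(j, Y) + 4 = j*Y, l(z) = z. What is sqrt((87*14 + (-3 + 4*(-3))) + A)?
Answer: sqrt(231855655)/439 ≈ 34.685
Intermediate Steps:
m(j, Y) = -4 + Y*j (m(j, Y) = -4 + j*Y = -4 + Y*j)
A = 28/439 (A = (-4 + 11*(-132))/(-22828) = (-4 - 1452)*(-1/22828) = -1456*(-1/22828) = 28/439 ≈ 0.063781)
sqrt((87*14 + (-3 + 4*(-3))) + A) = sqrt((87*14 + (-3 + 4*(-3))) + 28/439) = sqrt((1218 + (-3 - 12)) + 28/439) = sqrt((1218 - 15) + 28/439) = sqrt(1203 + 28/439) = sqrt(528145/439) = sqrt(231855655)/439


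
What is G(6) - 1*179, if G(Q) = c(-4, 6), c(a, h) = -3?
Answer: -182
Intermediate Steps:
G(Q) = -3
G(6) - 1*179 = -3 - 1*179 = -3 - 179 = -182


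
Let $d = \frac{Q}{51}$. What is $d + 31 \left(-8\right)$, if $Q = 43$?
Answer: $- \frac{12605}{51} \approx -247.16$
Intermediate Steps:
$d = \frac{43}{51} \approx 0.84314$
$d + 31 \left(-8\right) = \frac{43}{51} + 31 \left(-8\right) = \frac{43}{51} - 248 = - \frac{12605}{51}$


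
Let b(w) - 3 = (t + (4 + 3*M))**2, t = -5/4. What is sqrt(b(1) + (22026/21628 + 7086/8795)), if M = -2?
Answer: sqrt(556732673070832105)/190218260 ≈ 3.9226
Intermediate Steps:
t = -5/4 (t = -5*1/4 = -5/4 ≈ -1.2500)
b(w) = 217/16 (b(w) = 3 + (-5/4 + (4 + 3*(-2)))**2 = 3 + (-5/4 + (4 - 6))**2 = 3 + (-5/4 - 2)**2 = 3 + (-13/4)**2 = 3 + 169/16 = 217/16)
sqrt(b(1) + (22026/21628 + 7086/8795)) = sqrt(217/16 + (22026/21628 + 7086/8795)) = sqrt(217/16 + (22026*(1/21628) + 7086*(1/8795))) = sqrt(217/16 + (11013/10814 + 7086/8795)) = sqrt(217/16 + 173487339/95109130) = sqrt(11707239317/760873040) = sqrt(556732673070832105)/190218260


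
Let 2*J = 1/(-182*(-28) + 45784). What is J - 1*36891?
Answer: -3754028159/101760 ≈ -36891.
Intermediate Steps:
J = 1/101760 (J = 1/(2*(-182*(-28) + 45784)) = 1/(2*(5096 + 45784)) = (1/2)/50880 = (1/2)*(1/50880) = 1/101760 ≈ 9.8270e-6)
J - 1*36891 = 1/101760 - 1*36891 = 1/101760 - 36891 = -3754028159/101760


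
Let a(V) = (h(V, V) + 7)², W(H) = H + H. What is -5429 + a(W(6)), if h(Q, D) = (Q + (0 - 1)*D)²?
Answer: -5380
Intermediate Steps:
W(H) = 2*H
h(Q, D) = (Q - D)²
a(V) = 49 (a(V) = ((V - V)² + 7)² = (0² + 7)² = (0 + 7)² = 7² = 49)
-5429 + a(W(6)) = -5429 + 49 = -5380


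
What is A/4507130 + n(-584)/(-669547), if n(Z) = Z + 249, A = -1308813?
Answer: -874801929161/3017735370110 ≈ -0.28989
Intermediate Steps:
n(Z) = 249 + Z
A/4507130 + n(-584)/(-669547) = -1308813/4507130 + (249 - 584)/(-669547) = -1308813*1/4507130 - 335*(-1/669547) = -1308813/4507130 + 335/669547 = -874801929161/3017735370110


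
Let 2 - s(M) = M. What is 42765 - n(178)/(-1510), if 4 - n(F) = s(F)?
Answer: 6457533/151 ≈ 42765.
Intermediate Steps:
s(M) = 2 - M
n(F) = 2 + F (n(F) = 4 - (2 - F) = 4 + (-2 + F) = 2 + F)
42765 - n(178)/(-1510) = 42765 - (2 + 178)/(-1510) = 42765 - 180*(-1)/1510 = 42765 - 1*(-18/151) = 42765 + 18/151 = 6457533/151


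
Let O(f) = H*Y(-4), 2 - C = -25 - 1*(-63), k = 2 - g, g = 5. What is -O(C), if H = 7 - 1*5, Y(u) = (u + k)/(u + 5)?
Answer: 14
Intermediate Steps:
k = -3 (k = 2 - 1*5 = 2 - 5 = -3)
Y(u) = (-3 + u)/(5 + u) (Y(u) = (u - 3)/(u + 5) = (-3 + u)/(5 + u))
H = 2 (H = 7 - 5 = 2)
C = -36 (C = 2 - (-25 - 1*(-63)) = 2 - (-25 + 63) = 2 - 1*38 = 2 - 38 = -36)
O(f) = -14 (O(f) = 2*((-3 - 4)/(5 - 4)) = 2*(-7/1) = 2*(1*(-7)) = 2*(-7) = -14)
-O(C) = -1*(-14) = 14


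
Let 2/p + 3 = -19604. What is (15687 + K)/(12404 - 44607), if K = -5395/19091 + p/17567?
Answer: -103150063732449436/211755041949310937 ≈ -0.48712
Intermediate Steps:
p = -2/19607 (p = 2/(-3 - 19604) = 2/(-19607) = 2*(-1/19607) = -2/19607 ≈ -0.00010200)
K = -1858233169937/6575630902379 (K = -5395/19091 - 2/19607/17567 = -5395*1/19091 - 2/19607*1/17567 = -5395/19091 - 2/344436169 = -1858233169937/6575630902379 ≈ -0.28259)
(15687 + K)/(12404 - 44607) = (15687 - 1858233169937/6575630902379)/(12404 - 44607) = (103150063732449436/6575630902379)/(-32203) = (103150063732449436/6575630902379)*(-1/32203) = -103150063732449436/211755041949310937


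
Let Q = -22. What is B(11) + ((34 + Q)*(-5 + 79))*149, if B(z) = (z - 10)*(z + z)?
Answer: 132334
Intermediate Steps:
B(z) = 2*z*(-10 + z) (B(z) = (-10 + z)*(2*z) = 2*z*(-10 + z))
B(11) + ((34 + Q)*(-5 + 79))*149 = 2*11*(-10 + 11) + ((34 - 22)*(-5 + 79))*149 = 2*11*1 + (12*74)*149 = 22 + 888*149 = 22 + 132312 = 132334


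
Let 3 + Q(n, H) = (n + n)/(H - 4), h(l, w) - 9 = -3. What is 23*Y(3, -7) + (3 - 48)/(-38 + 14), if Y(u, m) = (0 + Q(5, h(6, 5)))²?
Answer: 751/8 ≈ 93.875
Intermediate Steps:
h(l, w) = 6 (h(l, w) = 9 - 3 = 6)
Q(n, H) = -3 + 2*n/(-4 + H) (Q(n, H) = -3 + (n + n)/(H - 4) = -3 + (2*n)/(-4 + H) = -3 + 2*n/(-4 + H))
Y(u, m) = 4 (Y(u, m) = (0 + (12 - 3*6 + 2*5)/(-4 + 6))² = (0 + (12 - 18 + 10)/2)² = (0 + (½)*4)² = (0 + 2)² = 2² = 4)
23*Y(3, -7) + (3 - 48)/(-38 + 14) = 23*4 + (3 - 48)/(-38 + 14) = 92 - 45/(-24) = 92 - 45*(-1/24) = 92 + 15/8 = 751/8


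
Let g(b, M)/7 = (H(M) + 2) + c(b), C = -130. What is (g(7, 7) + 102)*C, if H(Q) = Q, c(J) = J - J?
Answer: -21450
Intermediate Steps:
c(J) = 0
g(b, M) = 14 + 7*M (g(b, M) = 7*((M + 2) + 0) = 7*((2 + M) + 0) = 7*(2 + M) = 14 + 7*M)
(g(7, 7) + 102)*C = ((14 + 7*7) + 102)*(-130) = ((14 + 49) + 102)*(-130) = (63 + 102)*(-130) = 165*(-130) = -21450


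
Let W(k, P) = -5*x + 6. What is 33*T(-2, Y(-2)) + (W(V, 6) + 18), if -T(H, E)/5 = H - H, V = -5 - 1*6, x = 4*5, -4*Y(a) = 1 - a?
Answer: -76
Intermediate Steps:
Y(a) = -¼ + a/4 (Y(a) = -(1 - a)/4 = -¼ + a/4)
x = 20
V = -11 (V = -5 - 6 = -11)
T(H, E) = 0 (T(H, E) = -5*(H - H) = -5*0 = 0)
W(k, P) = -94 (W(k, P) = -5*20 + 6 = -100 + 6 = -94)
33*T(-2, Y(-2)) + (W(V, 6) + 18) = 33*0 + (-94 + 18) = 0 - 76 = -76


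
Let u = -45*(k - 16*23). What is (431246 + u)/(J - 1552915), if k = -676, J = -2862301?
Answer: -239113/2207608 ≈ -0.10831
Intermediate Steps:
u = 46980 (u = -45*(-676 - 16*23) = -45*(-676 - 368) = -45*(-1044) = 46980)
(431246 + u)/(J - 1552915) = (431246 + 46980)/(-2862301 - 1552915) = 478226/(-4415216) = 478226*(-1/4415216) = -239113/2207608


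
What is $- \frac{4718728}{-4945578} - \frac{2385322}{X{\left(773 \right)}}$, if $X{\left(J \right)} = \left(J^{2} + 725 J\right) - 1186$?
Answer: $- \frac{1584580613753}{1430221592976} \approx -1.1079$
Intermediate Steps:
$X{\left(J \right)} = -1186 + J^{2} + 725 J$
$- \frac{4718728}{-4945578} - \frac{2385322}{X{\left(773 \right)}} = - \frac{4718728}{-4945578} - \frac{2385322}{-1186 + 773^{2} + 725 \cdot 773} = \left(-4718728\right) \left(- \frac{1}{4945578}\right) - \frac{2385322}{-1186 + 597529 + 560425} = \frac{2359364}{2472789} - \frac{2385322}{1156768} = \frac{2359364}{2472789} - \frac{1192661}{578384} = - \frac{1584580613753}{1430221592976}$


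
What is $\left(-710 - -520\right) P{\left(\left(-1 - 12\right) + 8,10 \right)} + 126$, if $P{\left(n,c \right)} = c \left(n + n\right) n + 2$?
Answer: $-95254$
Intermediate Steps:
$P{\left(n,c \right)} = 2 + 2 c n^{2}$ ($P{\left(n,c \right)} = c 2 n n + 2 = c 2 n^{2} + 2 = 2 c n^{2} + 2 = 2 + 2 c n^{2}$)
$\left(-710 - -520\right) P{\left(\left(-1 - 12\right) + 8,10 \right)} + 126 = \left(-710 - -520\right) \left(2 + 2 \cdot 10 \left(\left(-1 - 12\right) + 8\right)^{2}\right) + 126 = \left(-710 + 520\right) \left(2 + 2 \cdot 10 \left(-13 + 8\right)^{2}\right) + 126 = - 190 \left(2 + 2 \cdot 10 \left(-5\right)^{2}\right) + 126 = - 190 \left(2 + 2 \cdot 10 \cdot 25\right) + 126 = - 190 \left(2 + 500\right) + 126 = \left(-190\right) 502 + 126 = -95380 + 126 = -95254$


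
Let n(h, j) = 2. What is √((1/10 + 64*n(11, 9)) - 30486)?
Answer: 3*I*√337310/10 ≈ 174.24*I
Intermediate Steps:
√((1/10 + 64*n(11, 9)) - 30486) = √((1/10 + 64*2) - 30486) = √((⅒ + 128) - 30486) = √(1281/10 - 30486) = √(-303579/10) = 3*I*√337310/10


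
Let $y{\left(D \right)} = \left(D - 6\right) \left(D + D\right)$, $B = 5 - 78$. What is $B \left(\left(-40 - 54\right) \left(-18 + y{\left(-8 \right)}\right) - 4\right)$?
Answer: $1413864$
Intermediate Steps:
$B = -73$ ($B = 5 - 78 = -73$)
$y{\left(D \right)} = 2 D \left(-6 + D\right)$ ($y{\left(D \right)} = \left(-6 + D\right) 2 D = 2 D \left(-6 + D\right)$)
$B \left(\left(-40 - 54\right) \left(-18 + y{\left(-8 \right)}\right) - 4\right) = - 73 \left(\left(-40 - 54\right) \left(-18 + 2 \left(-8\right) \left(-6 - 8\right)\right) - 4\right) = - 73 \left(- 94 \left(-18 + 2 \left(-8\right) \left(-14\right)\right) - 4\right) = - 73 \left(- 94 \left(-18 + 224\right) - 4\right) = - 73 \left(\left(-94\right) 206 - 4\right) = - 73 \left(-19364 - 4\right) = \left(-73\right) \left(-19368\right) = 1413864$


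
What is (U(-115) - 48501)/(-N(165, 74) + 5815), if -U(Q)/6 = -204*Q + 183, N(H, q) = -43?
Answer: -190359/5858 ≈ -32.496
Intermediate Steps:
U(Q) = -1098 + 1224*Q (U(Q) = -6*(-204*Q + 183) = -6*(183 - 204*Q) = -1098 + 1224*Q)
(U(-115) - 48501)/(-N(165, 74) + 5815) = ((-1098 + 1224*(-115)) - 48501)/(-1*(-43) + 5815) = ((-1098 - 140760) - 48501)/(43 + 5815) = (-141858 - 48501)/5858 = -190359*1/5858 = -190359/5858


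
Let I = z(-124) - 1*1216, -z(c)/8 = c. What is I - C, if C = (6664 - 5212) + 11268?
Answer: -12944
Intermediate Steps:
z(c) = -8*c
I = -224 (I = -8*(-124) - 1*1216 = 992 - 1216 = -224)
C = 12720 (C = 1452 + 11268 = 12720)
I - C = -224 - 1*12720 = -224 - 12720 = -12944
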